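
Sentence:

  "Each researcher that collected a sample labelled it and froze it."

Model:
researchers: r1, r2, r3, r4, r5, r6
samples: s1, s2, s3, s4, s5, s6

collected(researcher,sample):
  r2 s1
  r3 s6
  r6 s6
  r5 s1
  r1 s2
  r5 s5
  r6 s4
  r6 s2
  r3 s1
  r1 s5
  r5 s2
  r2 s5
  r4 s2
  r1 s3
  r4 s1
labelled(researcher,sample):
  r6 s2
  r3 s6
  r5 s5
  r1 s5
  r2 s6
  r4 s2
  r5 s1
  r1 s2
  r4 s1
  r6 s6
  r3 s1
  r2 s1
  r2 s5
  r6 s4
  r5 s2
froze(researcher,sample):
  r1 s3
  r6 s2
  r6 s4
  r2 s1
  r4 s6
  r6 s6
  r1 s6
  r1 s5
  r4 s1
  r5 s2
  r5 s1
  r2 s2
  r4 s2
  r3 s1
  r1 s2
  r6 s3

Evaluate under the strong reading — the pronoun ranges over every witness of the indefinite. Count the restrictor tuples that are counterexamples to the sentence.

4

"it" takes "a sample" as antecedent — a donkey pronoun bound across the clause boundary.
Strong reading: for every (r,s) with collected(r,s), labelled(r,s) ∧ froze(r,s).
Restrictor pairs: (r1,s2) ✓  (r1,s3) ✗  (r1,s5) ✓  (r2,s1) ✓  (r2,s5) ✗  (r3,s1) ✓  (r3,s6) ✗  (r4,s1) ✓  (r4,s2) ✓  (r5,s1) ✓  (r5,s2) ✓  (r5,s5) ✗  (r6,s2) ✓  (r6,s4) ✓  (r6,s6) ✓
Counterexamples (restrictor pairs failing the scope): 4.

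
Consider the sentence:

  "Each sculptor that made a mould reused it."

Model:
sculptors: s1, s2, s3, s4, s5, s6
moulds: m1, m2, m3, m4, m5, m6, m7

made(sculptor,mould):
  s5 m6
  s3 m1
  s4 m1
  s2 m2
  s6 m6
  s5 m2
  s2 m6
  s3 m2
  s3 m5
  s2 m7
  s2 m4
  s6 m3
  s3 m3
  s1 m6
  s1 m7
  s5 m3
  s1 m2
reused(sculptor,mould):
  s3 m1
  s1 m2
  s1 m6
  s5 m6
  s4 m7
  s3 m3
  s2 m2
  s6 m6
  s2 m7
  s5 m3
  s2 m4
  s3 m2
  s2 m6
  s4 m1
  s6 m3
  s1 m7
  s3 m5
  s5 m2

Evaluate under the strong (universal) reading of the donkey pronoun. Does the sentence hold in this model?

True

"it" takes "a mould" as antecedent — a donkey pronoun bound across the clause boundary.
Strong reading: for every (s,m) with made(s,m), reused(s,m).
Restrictor pairs: (s1,m2) ✓  (s1,m6) ✓  (s1,m7) ✓  (s2,m2) ✓  (s2,m4) ✓  (s2,m6) ✓  (s2,m7) ✓  (s3,m1) ✓  (s3,m2) ✓  (s3,m3) ✓  (s3,m5) ✓  (s4,m1) ✓  (s5,m2) ✓  (s5,m3) ✓  (s5,m6) ✓  (s6,m3) ✓  (s6,m6) ✓
Every restrictor pair satisfies the scope.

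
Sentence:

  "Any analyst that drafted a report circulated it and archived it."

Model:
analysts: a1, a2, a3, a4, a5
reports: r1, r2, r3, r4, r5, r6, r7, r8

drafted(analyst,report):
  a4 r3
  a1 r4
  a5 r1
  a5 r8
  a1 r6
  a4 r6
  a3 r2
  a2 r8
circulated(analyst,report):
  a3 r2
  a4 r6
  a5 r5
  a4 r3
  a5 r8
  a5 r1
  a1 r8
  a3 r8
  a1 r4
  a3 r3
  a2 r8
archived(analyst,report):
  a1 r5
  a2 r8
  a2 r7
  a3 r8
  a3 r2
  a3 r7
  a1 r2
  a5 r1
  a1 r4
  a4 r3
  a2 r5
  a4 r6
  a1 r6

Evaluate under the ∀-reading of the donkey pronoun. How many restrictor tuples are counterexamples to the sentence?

"it" takes "a report" as antecedent — a donkey pronoun bound across the clause boundary.
Strong reading: for every (a,r) with drafted(a,r), circulated(a,r) ∧ archived(a,r).
Restrictor pairs: (a1,r4) ✓  (a1,r6) ✗  (a2,r8) ✓  (a3,r2) ✓  (a4,r3) ✓  (a4,r6) ✓  (a5,r1) ✓  (a5,r8) ✗
Counterexamples (restrictor pairs failing the scope): 2.

2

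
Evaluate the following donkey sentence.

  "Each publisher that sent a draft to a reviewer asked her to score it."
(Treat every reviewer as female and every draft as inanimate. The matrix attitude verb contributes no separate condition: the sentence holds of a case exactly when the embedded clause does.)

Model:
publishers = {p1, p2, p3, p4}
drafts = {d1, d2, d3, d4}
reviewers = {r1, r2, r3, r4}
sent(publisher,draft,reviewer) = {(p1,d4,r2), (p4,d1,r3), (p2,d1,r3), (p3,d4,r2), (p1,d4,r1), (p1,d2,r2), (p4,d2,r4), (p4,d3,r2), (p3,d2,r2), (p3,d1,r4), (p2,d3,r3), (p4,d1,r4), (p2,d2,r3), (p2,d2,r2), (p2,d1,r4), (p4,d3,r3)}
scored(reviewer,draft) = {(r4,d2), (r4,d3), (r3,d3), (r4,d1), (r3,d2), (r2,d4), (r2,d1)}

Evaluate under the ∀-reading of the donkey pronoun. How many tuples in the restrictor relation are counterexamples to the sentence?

"her" takes "a reviewer" as antecedent and "it" takes "a draft"; both are donkey pronouns co-varying with the restrictor.
Strong reading: for every (p,d,r) with sent(p,d,r), scored(r,d).
Restrictor triples: (p1,d2,r2)→scored(r2,d2) ✗  (p1,d4,r1)→scored(r1,d4) ✗  (p1,d4,r2)→scored(r2,d4) ✓  (p2,d1,r3)→scored(r3,d1) ✗  (p2,d1,r4)→scored(r4,d1) ✓  (p2,d2,r2)→scored(r2,d2) ✗  (p2,d2,r3)→scored(r3,d2) ✓  (p2,d3,r3)→scored(r3,d3) ✓  (p3,d1,r4)→scored(r4,d1) ✓  (p3,d2,r2)→scored(r2,d2) ✗  (p3,d4,r2)→scored(r2,d4) ✓  (p4,d1,r3)→scored(r3,d1) ✗  (p4,d1,r4)→scored(r4,d1) ✓  (p4,d2,r4)→scored(r4,d2) ✓  (p4,d3,r2)→scored(r2,d3) ✗  (p4,d3,r3)→scored(r3,d3) ✓
Counterexamples (restrictor triples failing the scope): 7.

7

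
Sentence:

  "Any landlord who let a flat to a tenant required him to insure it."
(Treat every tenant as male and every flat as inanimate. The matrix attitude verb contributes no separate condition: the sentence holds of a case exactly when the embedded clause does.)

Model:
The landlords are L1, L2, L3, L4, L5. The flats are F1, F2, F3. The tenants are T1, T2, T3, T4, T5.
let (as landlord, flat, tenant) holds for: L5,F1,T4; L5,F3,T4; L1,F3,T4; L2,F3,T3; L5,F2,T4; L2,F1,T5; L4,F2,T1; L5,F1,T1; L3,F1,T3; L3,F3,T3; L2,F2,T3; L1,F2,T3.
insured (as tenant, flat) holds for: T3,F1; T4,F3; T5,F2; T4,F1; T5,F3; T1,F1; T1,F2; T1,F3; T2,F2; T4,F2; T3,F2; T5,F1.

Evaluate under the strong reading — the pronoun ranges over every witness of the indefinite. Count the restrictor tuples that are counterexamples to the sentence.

"him" takes "a tenant" as antecedent and "it" takes "a flat"; both are donkey pronouns co-varying with the restrictor.
Strong reading: for every (l,f,t) with let(l,f,t), insured(t,f).
Restrictor triples: (L1,F2,T3)→insured(T3,F2) ✓  (L1,F3,T4)→insured(T4,F3) ✓  (L2,F1,T5)→insured(T5,F1) ✓  (L2,F2,T3)→insured(T3,F2) ✓  (L2,F3,T3)→insured(T3,F3) ✗  (L3,F1,T3)→insured(T3,F1) ✓  (L3,F3,T3)→insured(T3,F3) ✗  (L4,F2,T1)→insured(T1,F2) ✓  (L5,F1,T1)→insured(T1,F1) ✓  (L5,F1,T4)→insured(T4,F1) ✓  (L5,F2,T4)→insured(T4,F2) ✓  (L5,F3,T4)→insured(T4,F3) ✓
Counterexamples (restrictor triples failing the scope): 2.

2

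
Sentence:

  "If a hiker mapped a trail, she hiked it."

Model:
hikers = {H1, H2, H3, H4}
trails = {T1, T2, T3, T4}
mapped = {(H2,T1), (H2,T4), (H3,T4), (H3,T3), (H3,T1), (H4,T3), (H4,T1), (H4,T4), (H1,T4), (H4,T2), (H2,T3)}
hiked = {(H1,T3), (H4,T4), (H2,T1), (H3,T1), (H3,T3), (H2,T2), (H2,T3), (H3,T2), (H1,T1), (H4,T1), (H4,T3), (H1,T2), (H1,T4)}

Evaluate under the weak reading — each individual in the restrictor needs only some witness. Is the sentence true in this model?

True

"it" takes "a trail" as antecedent — a donkey pronoun bound across the clause boundary.
Weak reading: every hiker h with some mapped-trail has at least one mapped-trail t such that hiked(h,t).
Per hiker: H1:✓  H2:✓  H3:✓  H4:✓
Every hiker in the restrictor has a witness.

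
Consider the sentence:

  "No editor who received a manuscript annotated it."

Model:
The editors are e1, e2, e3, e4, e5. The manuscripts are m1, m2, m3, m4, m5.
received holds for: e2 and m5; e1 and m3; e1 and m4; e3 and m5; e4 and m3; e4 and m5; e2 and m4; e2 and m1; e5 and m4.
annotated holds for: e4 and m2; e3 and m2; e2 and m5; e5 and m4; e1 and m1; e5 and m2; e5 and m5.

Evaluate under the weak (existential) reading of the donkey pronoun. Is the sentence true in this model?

"it" takes "a manuscript" as antecedent — a donkey pronoun bound across the clause boundary.
Truth condition: for no (e,m) with received(e,m) does annotated(e,m) hold.
Restrictor pairs — does the scope hold? (e1,m3):fails  (e1,m4):fails  (e2,m1):fails  (e2,m4):fails  (e2,m5):holds  (e3,m5):fails  (e4,m3):fails  (e4,m5):fails  (e5,m4):holds
Scope holds for 2 pair(s), so the sentence is false.

False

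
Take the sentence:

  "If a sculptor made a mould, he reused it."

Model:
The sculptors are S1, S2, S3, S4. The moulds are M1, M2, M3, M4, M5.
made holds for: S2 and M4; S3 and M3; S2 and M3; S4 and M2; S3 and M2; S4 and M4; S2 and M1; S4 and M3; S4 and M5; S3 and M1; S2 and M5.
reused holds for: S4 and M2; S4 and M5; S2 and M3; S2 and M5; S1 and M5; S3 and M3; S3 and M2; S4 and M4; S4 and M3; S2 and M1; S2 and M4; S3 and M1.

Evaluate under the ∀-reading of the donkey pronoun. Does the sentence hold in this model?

True

"it" takes "a mould" as antecedent — a donkey pronoun bound across the clause boundary.
Strong reading: for every (s,m) with made(s,m), reused(s,m).
Restrictor pairs: (S2,M1) ✓  (S2,M3) ✓  (S2,M4) ✓  (S2,M5) ✓  (S3,M1) ✓  (S3,M2) ✓  (S3,M3) ✓  (S4,M2) ✓  (S4,M3) ✓  (S4,M4) ✓  (S4,M5) ✓
Every restrictor pair satisfies the scope.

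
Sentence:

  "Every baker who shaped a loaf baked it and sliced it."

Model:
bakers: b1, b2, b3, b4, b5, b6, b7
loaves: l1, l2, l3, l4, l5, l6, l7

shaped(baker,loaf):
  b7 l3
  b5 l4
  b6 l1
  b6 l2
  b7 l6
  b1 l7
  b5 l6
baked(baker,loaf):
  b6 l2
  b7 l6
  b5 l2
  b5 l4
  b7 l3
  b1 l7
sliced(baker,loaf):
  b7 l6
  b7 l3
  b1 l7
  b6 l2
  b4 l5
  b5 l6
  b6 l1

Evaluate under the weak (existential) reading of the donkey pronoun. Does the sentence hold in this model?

False

"it" takes "a loaf" as antecedent — a donkey pronoun bound across the clause boundary.
Weak reading: every baker b with some shaped-loaf has at least one shaped-loaf l such that baked(b,l) ∧ sliced(b,l).
Per baker: b1:✓  b5:✗  b6:✓  b7:✓
b5 has no witness among its shaped-loaves.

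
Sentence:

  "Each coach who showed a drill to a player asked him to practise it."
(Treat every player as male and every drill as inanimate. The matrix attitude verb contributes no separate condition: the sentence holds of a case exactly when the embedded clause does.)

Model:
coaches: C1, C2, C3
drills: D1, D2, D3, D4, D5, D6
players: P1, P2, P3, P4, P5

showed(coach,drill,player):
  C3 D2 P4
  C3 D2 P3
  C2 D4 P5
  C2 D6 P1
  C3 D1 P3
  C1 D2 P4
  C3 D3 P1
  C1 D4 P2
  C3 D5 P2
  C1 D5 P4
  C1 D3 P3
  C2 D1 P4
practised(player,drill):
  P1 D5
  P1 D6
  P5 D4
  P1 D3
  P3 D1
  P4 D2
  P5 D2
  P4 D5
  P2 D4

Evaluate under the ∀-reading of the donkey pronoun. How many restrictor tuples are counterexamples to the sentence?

4

"him" takes "a player" as antecedent and "it" takes "a drill"; both are donkey pronouns co-varying with the restrictor.
Strong reading: for every (c,d,p) with showed(c,d,p), practised(p,d).
Restrictor triples: (C1,D2,P4)→practised(P4,D2) ✓  (C1,D3,P3)→practised(P3,D3) ✗  (C1,D4,P2)→practised(P2,D4) ✓  (C1,D5,P4)→practised(P4,D5) ✓  (C2,D1,P4)→practised(P4,D1) ✗  (C2,D4,P5)→practised(P5,D4) ✓  (C2,D6,P1)→practised(P1,D6) ✓  (C3,D1,P3)→practised(P3,D1) ✓  (C3,D2,P3)→practised(P3,D2) ✗  (C3,D2,P4)→practised(P4,D2) ✓  (C3,D3,P1)→practised(P1,D3) ✓  (C3,D5,P2)→practised(P2,D5) ✗
Counterexamples (restrictor triples failing the scope): 4.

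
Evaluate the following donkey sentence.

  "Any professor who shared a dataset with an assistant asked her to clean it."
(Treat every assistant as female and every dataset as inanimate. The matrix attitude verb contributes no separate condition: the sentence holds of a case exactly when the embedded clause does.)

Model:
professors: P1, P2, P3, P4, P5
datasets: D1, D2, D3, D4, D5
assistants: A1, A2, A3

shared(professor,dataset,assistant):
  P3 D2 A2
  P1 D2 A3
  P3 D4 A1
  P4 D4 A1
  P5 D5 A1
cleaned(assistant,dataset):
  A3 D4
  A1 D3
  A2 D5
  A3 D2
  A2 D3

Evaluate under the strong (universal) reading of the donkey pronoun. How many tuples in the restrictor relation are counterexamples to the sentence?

"her" takes "an assistant" as antecedent and "it" takes "a dataset"; both are donkey pronouns co-varying with the restrictor.
Strong reading: for every (p,d,a) with shared(p,d,a), cleaned(a,d).
Restrictor triples: (P1,D2,A3)→cleaned(A3,D2) ✓  (P3,D2,A2)→cleaned(A2,D2) ✗  (P3,D4,A1)→cleaned(A1,D4) ✗  (P4,D4,A1)→cleaned(A1,D4) ✗  (P5,D5,A1)→cleaned(A1,D5) ✗
Counterexamples (restrictor triples failing the scope): 4.

4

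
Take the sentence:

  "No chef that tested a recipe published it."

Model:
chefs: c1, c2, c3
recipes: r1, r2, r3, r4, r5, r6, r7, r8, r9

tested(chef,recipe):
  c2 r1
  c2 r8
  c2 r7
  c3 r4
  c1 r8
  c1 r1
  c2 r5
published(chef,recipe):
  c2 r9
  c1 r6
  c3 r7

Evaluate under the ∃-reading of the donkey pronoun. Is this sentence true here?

True

"it" takes "a recipe" as antecedent — a donkey pronoun bound across the clause boundary.
Truth condition: for no (c,r) with tested(c,r) does published(c,r) hold.
Restrictor pairs — does the scope hold? (c1,r1):fails  (c1,r8):fails  (c2,r1):fails  (c2,r5):fails  (c2,r7):fails  (c2,r8):fails  (c3,r4):fails
Scope holds for no restrictor pair, so the sentence is true.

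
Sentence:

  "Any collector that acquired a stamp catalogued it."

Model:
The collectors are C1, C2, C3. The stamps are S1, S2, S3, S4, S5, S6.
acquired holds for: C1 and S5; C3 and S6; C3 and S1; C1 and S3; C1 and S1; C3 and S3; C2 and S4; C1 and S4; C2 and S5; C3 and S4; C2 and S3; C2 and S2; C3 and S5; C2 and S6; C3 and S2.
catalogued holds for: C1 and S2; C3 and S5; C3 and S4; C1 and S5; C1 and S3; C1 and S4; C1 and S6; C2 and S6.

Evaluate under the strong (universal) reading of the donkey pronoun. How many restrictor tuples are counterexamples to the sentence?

9

"it" takes "a stamp" as antecedent — a donkey pronoun bound across the clause boundary.
Strong reading: for every (c,s) with acquired(c,s), catalogued(c,s).
Restrictor pairs: (C1,S1) ✗  (C1,S3) ✓  (C1,S4) ✓  (C1,S5) ✓  (C2,S2) ✗  (C2,S3) ✗  (C2,S4) ✗  (C2,S5) ✗  (C2,S6) ✓  (C3,S1) ✗  (C3,S2) ✗  (C3,S3) ✗  (C3,S4) ✓  (C3,S5) ✓  (C3,S6) ✗
Counterexamples (restrictor pairs failing the scope): 9.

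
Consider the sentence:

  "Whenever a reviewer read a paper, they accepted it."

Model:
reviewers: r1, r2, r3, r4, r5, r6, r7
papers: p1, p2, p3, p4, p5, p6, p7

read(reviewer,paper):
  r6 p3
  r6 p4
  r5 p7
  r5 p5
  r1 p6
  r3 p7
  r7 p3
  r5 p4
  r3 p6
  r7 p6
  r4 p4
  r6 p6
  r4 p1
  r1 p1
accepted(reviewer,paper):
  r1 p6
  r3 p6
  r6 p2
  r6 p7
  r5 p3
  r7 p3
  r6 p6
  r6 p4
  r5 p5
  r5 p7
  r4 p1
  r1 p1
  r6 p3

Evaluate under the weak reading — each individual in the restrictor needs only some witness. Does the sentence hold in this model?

"it" takes "a paper" as antecedent — a donkey pronoun bound across the clause boundary.
Weak reading: every reviewer r with some read-paper has at least one read-paper p such that accepted(r,p).
Per reviewer: r1:✓  r3:✓  r4:✓  r5:✓  r6:✓  r7:✓
Every reviewer in the restrictor has a witness.

True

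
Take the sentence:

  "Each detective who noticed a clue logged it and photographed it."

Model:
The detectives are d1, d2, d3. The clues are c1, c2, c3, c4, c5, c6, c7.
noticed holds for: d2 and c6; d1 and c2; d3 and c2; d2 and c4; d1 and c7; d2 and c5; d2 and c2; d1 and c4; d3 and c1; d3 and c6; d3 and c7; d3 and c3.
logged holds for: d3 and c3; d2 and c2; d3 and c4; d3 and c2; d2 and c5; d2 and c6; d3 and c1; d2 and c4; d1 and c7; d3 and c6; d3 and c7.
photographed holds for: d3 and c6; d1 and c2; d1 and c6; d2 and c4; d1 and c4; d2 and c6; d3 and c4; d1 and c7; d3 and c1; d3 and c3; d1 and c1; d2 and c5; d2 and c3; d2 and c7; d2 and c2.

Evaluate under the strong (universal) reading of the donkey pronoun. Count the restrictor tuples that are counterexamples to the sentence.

4

"it" takes "a clue" as antecedent — a donkey pronoun bound across the clause boundary.
Strong reading: for every (d,c) with noticed(d,c), logged(d,c) ∧ photographed(d,c).
Restrictor pairs: (d1,c2) ✗  (d1,c4) ✗  (d1,c7) ✓  (d2,c2) ✓  (d2,c4) ✓  (d2,c5) ✓  (d2,c6) ✓  (d3,c1) ✓  (d3,c2) ✗  (d3,c3) ✓  (d3,c6) ✓  (d3,c7) ✗
Counterexamples (restrictor pairs failing the scope): 4.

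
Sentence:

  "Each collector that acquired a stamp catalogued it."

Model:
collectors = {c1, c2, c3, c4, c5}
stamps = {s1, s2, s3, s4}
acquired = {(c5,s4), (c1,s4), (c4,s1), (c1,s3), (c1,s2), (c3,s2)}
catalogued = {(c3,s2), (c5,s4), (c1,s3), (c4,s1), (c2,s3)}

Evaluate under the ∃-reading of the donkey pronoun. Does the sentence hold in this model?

"it" takes "a stamp" as antecedent — a donkey pronoun bound across the clause boundary.
Weak reading: every collector c with some acquired-stamp has at least one acquired-stamp s such that catalogued(c,s).
Per collector: c1:✓  c3:✓  c4:✓  c5:✓
Every collector in the restrictor has a witness.

True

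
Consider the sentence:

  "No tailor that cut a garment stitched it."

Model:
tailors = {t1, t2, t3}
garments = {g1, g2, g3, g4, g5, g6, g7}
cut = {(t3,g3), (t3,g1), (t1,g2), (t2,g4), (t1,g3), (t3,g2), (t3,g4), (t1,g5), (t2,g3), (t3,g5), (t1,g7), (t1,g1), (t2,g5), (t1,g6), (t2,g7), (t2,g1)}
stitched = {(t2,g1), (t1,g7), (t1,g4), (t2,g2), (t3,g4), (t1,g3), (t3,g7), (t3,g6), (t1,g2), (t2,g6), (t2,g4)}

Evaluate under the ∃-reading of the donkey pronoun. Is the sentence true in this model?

"it" takes "a garment" as antecedent — a donkey pronoun bound across the clause boundary.
Truth condition: for no (t,g) with cut(t,g) does stitched(t,g) hold.
Restrictor pairs — does the scope hold? (t1,g1):fails  (t1,g2):holds  (t1,g3):holds  (t1,g5):fails  (t1,g6):fails  (t1,g7):holds  (t2,g1):holds  (t2,g3):fails  (t2,g4):holds  (t2,g5):fails  (t2,g7):fails  (t3,g1):fails  (t3,g2):fails  (t3,g3):fails  (t3,g4):holds  (t3,g5):fails
Scope holds for 6 pair(s), so the sentence is false.

False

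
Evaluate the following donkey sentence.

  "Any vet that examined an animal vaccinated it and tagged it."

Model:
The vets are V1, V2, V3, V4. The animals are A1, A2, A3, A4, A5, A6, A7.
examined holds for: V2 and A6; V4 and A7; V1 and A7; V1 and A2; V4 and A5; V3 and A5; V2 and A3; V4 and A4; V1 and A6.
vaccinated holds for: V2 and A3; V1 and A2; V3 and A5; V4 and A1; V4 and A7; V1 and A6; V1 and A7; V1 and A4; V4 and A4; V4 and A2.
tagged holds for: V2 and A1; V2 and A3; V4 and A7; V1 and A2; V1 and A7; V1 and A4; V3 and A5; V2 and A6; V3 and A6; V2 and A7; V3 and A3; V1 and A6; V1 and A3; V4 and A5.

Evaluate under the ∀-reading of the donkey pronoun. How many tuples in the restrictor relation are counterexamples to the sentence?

3

"it" takes "an animal" as antecedent — a donkey pronoun bound across the clause boundary.
Strong reading: for every (v,a) with examined(v,a), vaccinated(v,a) ∧ tagged(v,a).
Restrictor pairs: (V1,A2) ✓  (V1,A6) ✓  (V1,A7) ✓  (V2,A3) ✓  (V2,A6) ✗  (V3,A5) ✓  (V4,A4) ✗  (V4,A5) ✗  (V4,A7) ✓
Counterexamples (restrictor pairs failing the scope): 3.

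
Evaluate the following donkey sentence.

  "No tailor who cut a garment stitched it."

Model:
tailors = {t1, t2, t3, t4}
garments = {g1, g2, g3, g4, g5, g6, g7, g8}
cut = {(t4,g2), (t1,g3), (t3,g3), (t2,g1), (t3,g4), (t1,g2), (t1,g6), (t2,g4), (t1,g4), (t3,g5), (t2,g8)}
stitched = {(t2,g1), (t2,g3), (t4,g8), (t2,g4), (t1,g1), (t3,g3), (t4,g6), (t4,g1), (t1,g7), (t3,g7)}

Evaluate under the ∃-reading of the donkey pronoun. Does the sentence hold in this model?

False

"it" takes "a garment" as antecedent — a donkey pronoun bound across the clause boundary.
Truth condition: for no (t,g) with cut(t,g) does stitched(t,g) hold.
Restrictor pairs — does the scope hold? (t1,g2):fails  (t1,g3):fails  (t1,g4):fails  (t1,g6):fails  (t2,g1):holds  (t2,g4):holds  (t2,g8):fails  (t3,g3):holds  (t3,g4):fails  (t3,g5):fails  (t4,g2):fails
Scope holds for 3 pair(s), so the sentence is false.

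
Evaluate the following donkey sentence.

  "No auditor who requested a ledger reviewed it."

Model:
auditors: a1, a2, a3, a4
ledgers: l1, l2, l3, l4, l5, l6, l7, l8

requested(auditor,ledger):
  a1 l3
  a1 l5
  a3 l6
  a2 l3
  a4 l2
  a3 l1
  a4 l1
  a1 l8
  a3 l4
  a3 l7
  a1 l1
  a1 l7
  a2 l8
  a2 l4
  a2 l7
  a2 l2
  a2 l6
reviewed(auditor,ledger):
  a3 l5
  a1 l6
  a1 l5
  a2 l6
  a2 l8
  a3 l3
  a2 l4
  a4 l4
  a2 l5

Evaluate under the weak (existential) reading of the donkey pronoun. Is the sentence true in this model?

False

"it" takes "a ledger" as antecedent — a donkey pronoun bound across the clause boundary.
Truth condition: for no (a,l) with requested(a,l) does reviewed(a,l) hold.
Restrictor pairs — does the scope hold? (a1,l1):fails  (a1,l3):fails  (a1,l5):holds  (a1,l7):fails  (a1,l8):fails  (a2,l2):fails  (a2,l3):fails  (a2,l4):holds  (a2,l6):holds  (a2,l7):fails  (a2,l8):holds  (a3,l1):fails  (a3,l4):fails  (a3,l6):fails  (a3,l7):fails  (a4,l1):fails  (a4,l2):fails
Scope holds for 4 pair(s), so the sentence is false.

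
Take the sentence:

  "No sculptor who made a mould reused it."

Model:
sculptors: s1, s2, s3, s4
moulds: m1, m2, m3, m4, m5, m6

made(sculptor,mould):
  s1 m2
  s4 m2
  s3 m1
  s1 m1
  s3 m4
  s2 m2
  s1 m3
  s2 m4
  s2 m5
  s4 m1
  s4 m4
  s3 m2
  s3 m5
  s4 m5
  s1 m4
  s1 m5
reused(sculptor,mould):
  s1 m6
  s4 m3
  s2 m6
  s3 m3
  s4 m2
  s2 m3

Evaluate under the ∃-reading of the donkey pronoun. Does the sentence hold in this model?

"it" takes "a mould" as antecedent — a donkey pronoun bound across the clause boundary.
Truth condition: for no (s,m) with made(s,m) does reused(s,m) hold.
Restrictor pairs — does the scope hold? (s1,m1):fails  (s1,m2):fails  (s1,m3):fails  (s1,m4):fails  (s1,m5):fails  (s2,m2):fails  (s2,m4):fails  (s2,m5):fails  (s3,m1):fails  (s3,m2):fails  (s3,m4):fails  (s3,m5):fails  (s4,m1):fails  (s4,m2):holds  (s4,m4):fails  (s4,m5):fails
Scope holds for 1 pair(s), so the sentence is false.

False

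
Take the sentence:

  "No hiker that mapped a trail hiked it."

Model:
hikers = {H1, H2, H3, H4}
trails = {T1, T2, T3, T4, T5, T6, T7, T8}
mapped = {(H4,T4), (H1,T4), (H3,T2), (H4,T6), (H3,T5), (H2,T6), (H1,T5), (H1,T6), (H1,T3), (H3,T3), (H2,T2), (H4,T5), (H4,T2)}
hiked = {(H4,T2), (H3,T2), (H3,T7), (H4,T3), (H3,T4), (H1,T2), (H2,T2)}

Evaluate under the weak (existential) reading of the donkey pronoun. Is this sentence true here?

"it" takes "a trail" as antecedent — a donkey pronoun bound across the clause boundary.
Truth condition: for no (h,t) with mapped(h,t) does hiked(h,t) hold.
Restrictor pairs — does the scope hold? (H1,T3):fails  (H1,T4):fails  (H1,T5):fails  (H1,T6):fails  (H2,T2):holds  (H2,T6):fails  (H3,T2):holds  (H3,T3):fails  (H3,T5):fails  (H4,T2):holds  (H4,T4):fails  (H4,T5):fails  (H4,T6):fails
Scope holds for 3 pair(s), so the sentence is false.

False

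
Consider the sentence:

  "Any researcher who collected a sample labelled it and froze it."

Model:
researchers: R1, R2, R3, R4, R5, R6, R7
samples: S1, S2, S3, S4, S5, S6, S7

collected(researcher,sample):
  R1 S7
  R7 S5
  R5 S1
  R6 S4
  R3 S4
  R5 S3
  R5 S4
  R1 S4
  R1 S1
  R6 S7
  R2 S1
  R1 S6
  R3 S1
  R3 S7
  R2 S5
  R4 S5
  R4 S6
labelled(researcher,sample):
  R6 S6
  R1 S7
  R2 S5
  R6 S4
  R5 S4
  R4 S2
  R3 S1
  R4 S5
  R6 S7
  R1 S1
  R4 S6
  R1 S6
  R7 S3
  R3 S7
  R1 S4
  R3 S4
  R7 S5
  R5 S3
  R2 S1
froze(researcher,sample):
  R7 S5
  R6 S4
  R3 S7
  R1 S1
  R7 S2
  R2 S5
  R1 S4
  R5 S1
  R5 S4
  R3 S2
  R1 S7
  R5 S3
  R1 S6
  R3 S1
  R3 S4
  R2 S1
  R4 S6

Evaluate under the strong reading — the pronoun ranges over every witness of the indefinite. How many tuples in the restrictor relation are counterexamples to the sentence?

"it" takes "a sample" as antecedent — a donkey pronoun bound across the clause boundary.
Strong reading: for every (r,s) with collected(r,s), labelled(r,s) ∧ froze(r,s).
Restrictor pairs: (R1,S1) ✓  (R1,S4) ✓  (R1,S6) ✓  (R1,S7) ✓  (R2,S1) ✓  (R2,S5) ✓  (R3,S1) ✓  (R3,S4) ✓  (R3,S7) ✓  (R4,S5) ✗  (R4,S6) ✓  (R5,S1) ✗  (R5,S3) ✓  (R5,S4) ✓  (R6,S4) ✓  (R6,S7) ✗  (R7,S5) ✓
Counterexamples (restrictor pairs failing the scope): 3.

3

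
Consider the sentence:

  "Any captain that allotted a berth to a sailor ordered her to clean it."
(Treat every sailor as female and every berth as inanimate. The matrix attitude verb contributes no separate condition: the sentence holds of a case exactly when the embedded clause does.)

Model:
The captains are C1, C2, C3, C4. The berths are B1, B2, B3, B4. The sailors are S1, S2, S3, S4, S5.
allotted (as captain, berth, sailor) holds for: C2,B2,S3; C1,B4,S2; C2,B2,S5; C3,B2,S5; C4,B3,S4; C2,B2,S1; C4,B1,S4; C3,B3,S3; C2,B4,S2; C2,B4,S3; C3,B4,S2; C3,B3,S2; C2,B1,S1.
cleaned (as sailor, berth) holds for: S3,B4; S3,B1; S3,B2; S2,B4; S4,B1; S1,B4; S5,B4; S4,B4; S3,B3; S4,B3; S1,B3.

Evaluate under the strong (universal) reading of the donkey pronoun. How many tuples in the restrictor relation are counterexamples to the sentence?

5

"her" takes "a sailor" as antecedent and "it" takes "a berth"; both are donkey pronouns co-varying with the restrictor.
Strong reading: for every (c,b,s) with allotted(c,b,s), cleaned(s,b).
Restrictor triples: (C1,B4,S2)→cleaned(S2,B4) ✓  (C2,B1,S1)→cleaned(S1,B1) ✗  (C2,B2,S1)→cleaned(S1,B2) ✗  (C2,B2,S3)→cleaned(S3,B2) ✓  (C2,B2,S5)→cleaned(S5,B2) ✗  (C2,B4,S2)→cleaned(S2,B4) ✓  (C2,B4,S3)→cleaned(S3,B4) ✓  (C3,B2,S5)→cleaned(S5,B2) ✗  (C3,B3,S2)→cleaned(S2,B3) ✗  (C3,B3,S3)→cleaned(S3,B3) ✓  (C3,B4,S2)→cleaned(S2,B4) ✓  (C4,B1,S4)→cleaned(S4,B1) ✓  (C4,B3,S4)→cleaned(S4,B3) ✓
Counterexamples (restrictor triples failing the scope): 5.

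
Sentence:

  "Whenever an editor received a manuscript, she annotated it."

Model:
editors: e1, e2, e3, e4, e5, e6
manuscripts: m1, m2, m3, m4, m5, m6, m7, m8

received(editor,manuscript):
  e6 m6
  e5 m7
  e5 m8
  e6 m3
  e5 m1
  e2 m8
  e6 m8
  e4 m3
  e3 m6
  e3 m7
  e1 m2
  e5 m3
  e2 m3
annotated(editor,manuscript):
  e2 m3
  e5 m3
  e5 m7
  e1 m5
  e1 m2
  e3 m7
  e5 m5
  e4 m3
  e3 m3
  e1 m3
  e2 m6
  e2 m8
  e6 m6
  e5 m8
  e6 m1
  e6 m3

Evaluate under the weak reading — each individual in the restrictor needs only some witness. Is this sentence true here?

True

"it" takes "a manuscript" as antecedent — a donkey pronoun bound across the clause boundary.
Weak reading: every editor e with some received-manuscript has at least one received-manuscript m such that annotated(e,m).
Per editor: e1:✓  e2:✓  e3:✓  e4:✓  e5:✓  e6:✓
Every editor in the restrictor has a witness.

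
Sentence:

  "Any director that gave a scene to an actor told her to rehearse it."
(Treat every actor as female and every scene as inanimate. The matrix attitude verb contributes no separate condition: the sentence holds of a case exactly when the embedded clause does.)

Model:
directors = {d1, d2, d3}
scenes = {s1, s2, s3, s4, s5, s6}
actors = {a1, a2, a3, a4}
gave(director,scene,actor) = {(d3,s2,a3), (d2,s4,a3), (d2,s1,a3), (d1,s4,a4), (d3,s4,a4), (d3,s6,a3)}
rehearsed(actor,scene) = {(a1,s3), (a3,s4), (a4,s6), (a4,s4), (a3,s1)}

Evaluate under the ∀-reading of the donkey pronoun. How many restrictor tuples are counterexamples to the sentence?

"her" takes "an actor" as antecedent and "it" takes "a scene"; both are donkey pronouns co-varying with the restrictor.
Strong reading: for every (d,s,a) with gave(d,s,a), rehearsed(a,s).
Restrictor triples: (d1,s4,a4)→rehearsed(a4,s4) ✓  (d2,s1,a3)→rehearsed(a3,s1) ✓  (d2,s4,a3)→rehearsed(a3,s4) ✓  (d3,s2,a3)→rehearsed(a3,s2) ✗  (d3,s4,a4)→rehearsed(a4,s4) ✓  (d3,s6,a3)→rehearsed(a3,s6) ✗
Counterexamples (restrictor triples failing the scope): 2.

2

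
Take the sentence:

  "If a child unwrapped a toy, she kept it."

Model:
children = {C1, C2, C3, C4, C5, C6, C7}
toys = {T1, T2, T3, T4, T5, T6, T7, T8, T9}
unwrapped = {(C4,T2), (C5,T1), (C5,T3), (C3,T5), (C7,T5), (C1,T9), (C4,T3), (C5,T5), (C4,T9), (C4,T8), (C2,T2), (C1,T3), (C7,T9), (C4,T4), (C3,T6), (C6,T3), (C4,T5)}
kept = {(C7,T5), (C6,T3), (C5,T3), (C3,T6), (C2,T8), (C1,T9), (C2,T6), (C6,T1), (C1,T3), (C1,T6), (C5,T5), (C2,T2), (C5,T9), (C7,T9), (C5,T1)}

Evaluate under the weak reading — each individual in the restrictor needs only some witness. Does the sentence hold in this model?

"it" takes "a toy" as antecedent — a donkey pronoun bound across the clause boundary.
Weak reading: every child c with some unwrapped-toy has at least one unwrapped-toy t such that kept(c,t).
Per child: C1:✓  C2:✓  C3:✓  C4:✗  C5:✓  C6:✓  C7:✓
C4 has no witness among its unwrapped-toys.

False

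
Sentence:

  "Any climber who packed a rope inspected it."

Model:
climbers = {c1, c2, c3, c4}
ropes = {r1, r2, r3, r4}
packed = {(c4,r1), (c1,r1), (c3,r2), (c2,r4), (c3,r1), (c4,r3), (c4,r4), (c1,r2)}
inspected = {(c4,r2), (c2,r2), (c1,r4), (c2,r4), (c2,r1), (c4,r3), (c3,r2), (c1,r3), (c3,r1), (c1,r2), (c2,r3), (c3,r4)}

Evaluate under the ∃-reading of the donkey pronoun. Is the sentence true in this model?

True

"it" takes "a rope" as antecedent — a donkey pronoun bound across the clause boundary.
Weak reading: every climber c with some packed-rope has at least one packed-rope r such that inspected(c,r).
Per climber: c1:✓  c2:✓  c3:✓  c4:✓
Every climber in the restrictor has a witness.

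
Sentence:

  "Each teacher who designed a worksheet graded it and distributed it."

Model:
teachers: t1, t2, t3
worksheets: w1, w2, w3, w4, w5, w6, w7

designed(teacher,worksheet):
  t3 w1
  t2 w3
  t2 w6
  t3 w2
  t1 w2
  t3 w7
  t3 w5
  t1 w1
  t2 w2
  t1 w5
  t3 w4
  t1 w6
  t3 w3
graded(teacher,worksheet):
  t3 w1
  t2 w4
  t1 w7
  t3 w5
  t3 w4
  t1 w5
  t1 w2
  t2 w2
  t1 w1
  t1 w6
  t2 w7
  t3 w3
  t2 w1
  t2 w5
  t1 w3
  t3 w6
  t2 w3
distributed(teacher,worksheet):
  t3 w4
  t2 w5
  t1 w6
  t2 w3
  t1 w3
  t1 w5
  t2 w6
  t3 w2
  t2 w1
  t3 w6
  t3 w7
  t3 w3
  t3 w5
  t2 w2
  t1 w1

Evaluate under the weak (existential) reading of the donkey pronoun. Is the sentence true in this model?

True

"it" takes "a worksheet" as antecedent — a donkey pronoun bound across the clause boundary.
Weak reading: every teacher t with some designed-worksheet has at least one designed-worksheet w such that graded(t,w) ∧ distributed(t,w).
Per teacher: t1:✓  t2:✓  t3:✓
Every teacher in the restrictor has a witness.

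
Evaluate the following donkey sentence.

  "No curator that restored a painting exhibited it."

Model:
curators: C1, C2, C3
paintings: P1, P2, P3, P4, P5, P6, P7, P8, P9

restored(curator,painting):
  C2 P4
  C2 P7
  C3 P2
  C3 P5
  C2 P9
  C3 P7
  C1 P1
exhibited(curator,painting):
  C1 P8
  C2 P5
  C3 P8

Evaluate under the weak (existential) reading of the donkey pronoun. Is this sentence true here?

"it" takes "a painting" as antecedent — a donkey pronoun bound across the clause boundary.
Truth condition: for no (c,p) with restored(c,p) does exhibited(c,p) hold.
Restrictor pairs — does the scope hold? (C1,P1):fails  (C2,P4):fails  (C2,P7):fails  (C2,P9):fails  (C3,P2):fails  (C3,P5):fails  (C3,P7):fails
Scope holds for no restrictor pair, so the sentence is true.

True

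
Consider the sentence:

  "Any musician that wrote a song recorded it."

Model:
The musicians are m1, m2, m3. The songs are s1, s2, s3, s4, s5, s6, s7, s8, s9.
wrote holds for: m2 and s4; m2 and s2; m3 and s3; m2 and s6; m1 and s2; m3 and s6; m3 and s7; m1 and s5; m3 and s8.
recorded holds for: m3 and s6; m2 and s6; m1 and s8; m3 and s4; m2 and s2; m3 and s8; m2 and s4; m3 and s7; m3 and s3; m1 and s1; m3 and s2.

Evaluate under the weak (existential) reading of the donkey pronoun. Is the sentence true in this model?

False

"it" takes "a song" as antecedent — a donkey pronoun bound across the clause boundary.
Weak reading: every musician m with some wrote-song has at least one wrote-song s such that recorded(m,s).
Per musician: m1:✗  m2:✓  m3:✓
m1 has no witness among its wrote-songs.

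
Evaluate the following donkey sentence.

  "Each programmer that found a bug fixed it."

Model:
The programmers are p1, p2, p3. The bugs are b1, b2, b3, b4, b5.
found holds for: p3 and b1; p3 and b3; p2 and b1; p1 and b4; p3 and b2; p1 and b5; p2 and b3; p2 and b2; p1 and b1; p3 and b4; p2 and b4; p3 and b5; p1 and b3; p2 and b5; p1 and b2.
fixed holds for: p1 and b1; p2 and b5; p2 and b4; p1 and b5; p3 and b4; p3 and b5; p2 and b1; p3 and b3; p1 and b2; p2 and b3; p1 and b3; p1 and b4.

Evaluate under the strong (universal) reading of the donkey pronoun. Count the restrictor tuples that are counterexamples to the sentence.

3

"it" takes "a bug" as antecedent — a donkey pronoun bound across the clause boundary.
Strong reading: for every (p,b) with found(p,b), fixed(p,b).
Restrictor pairs: (p1,b1) ✓  (p1,b2) ✓  (p1,b3) ✓  (p1,b4) ✓  (p1,b5) ✓  (p2,b1) ✓  (p2,b2) ✗  (p2,b3) ✓  (p2,b4) ✓  (p2,b5) ✓  (p3,b1) ✗  (p3,b2) ✗  (p3,b3) ✓  (p3,b4) ✓  (p3,b5) ✓
Counterexamples (restrictor pairs failing the scope): 3.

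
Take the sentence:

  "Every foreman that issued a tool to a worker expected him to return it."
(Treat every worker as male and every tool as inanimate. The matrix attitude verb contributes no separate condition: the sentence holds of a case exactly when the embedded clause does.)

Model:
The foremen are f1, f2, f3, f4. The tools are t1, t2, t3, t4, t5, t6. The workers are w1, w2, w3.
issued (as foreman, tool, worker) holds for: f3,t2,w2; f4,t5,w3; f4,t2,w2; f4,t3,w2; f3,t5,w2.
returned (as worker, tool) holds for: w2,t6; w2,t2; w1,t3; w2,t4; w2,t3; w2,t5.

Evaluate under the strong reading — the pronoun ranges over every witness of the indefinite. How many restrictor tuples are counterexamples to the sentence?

1

"him" takes "a worker" as antecedent and "it" takes "a tool"; both are donkey pronouns co-varying with the restrictor.
Strong reading: for every (f,t,w) with issued(f,t,w), returned(w,t).
Restrictor triples: (f3,t2,w2)→returned(w2,t2) ✓  (f3,t5,w2)→returned(w2,t5) ✓  (f4,t2,w2)→returned(w2,t2) ✓  (f4,t3,w2)→returned(w2,t3) ✓  (f4,t5,w3)→returned(w3,t5) ✗
Counterexamples (restrictor triples failing the scope): 1.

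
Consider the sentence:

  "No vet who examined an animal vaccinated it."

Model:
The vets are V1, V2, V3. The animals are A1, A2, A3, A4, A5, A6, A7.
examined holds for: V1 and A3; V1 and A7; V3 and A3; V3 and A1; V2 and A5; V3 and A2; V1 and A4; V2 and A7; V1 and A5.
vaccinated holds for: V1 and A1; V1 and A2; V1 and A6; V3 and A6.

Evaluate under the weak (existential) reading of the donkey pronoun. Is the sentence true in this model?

"it" takes "an animal" as antecedent — a donkey pronoun bound across the clause boundary.
Truth condition: for no (v,a) with examined(v,a) does vaccinated(v,a) hold.
Restrictor pairs — does the scope hold? (V1,A3):fails  (V1,A4):fails  (V1,A5):fails  (V1,A7):fails  (V2,A5):fails  (V2,A7):fails  (V3,A1):fails  (V3,A2):fails  (V3,A3):fails
Scope holds for no restrictor pair, so the sentence is true.

True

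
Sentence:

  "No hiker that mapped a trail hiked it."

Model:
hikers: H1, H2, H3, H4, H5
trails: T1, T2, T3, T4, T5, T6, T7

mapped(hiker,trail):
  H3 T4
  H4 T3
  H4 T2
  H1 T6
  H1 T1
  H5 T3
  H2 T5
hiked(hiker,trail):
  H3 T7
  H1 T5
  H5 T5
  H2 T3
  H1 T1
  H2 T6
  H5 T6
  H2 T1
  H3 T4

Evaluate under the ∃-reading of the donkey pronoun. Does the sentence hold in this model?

"it" takes "a trail" as antecedent — a donkey pronoun bound across the clause boundary.
Truth condition: for no (h,t) with mapped(h,t) does hiked(h,t) hold.
Restrictor pairs — does the scope hold? (H1,T1):holds  (H1,T6):fails  (H2,T5):fails  (H3,T4):holds  (H4,T2):fails  (H4,T3):fails  (H5,T3):fails
Scope holds for 2 pair(s), so the sentence is false.

False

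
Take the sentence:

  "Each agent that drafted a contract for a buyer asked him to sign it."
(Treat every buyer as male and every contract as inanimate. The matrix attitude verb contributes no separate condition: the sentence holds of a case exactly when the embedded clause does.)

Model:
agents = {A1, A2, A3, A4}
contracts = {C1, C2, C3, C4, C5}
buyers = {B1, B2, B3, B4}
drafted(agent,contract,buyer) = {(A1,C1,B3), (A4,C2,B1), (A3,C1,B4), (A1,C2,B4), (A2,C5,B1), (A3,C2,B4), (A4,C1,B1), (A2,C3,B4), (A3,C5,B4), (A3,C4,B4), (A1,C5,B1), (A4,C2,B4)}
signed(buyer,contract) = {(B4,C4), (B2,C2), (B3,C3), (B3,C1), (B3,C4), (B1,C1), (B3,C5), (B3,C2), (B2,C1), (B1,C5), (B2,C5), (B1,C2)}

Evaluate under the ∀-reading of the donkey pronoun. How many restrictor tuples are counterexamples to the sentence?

"him" takes "a buyer" as antecedent and "it" takes "a contract"; both are donkey pronouns co-varying with the restrictor.
Strong reading: for every (a,c,b) with drafted(a,c,b), signed(b,c).
Restrictor triples: (A1,C1,B3)→signed(B3,C1) ✓  (A1,C2,B4)→signed(B4,C2) ✗  (A1,C5,B1)→signed(B1,C5) ✓  (A2,C3,B4)→signed(B4,C3) ✗  (A2,C5,B1)→signed(B1,C5) ✓  (A3,C1,B4)→signed(B4,C1) ✗  (A3,C2,B4)→signed(B4,C2) ✗  (A3,C4,B4)→signed(B4,C4) ✓  (A3,C5,B4)→signed(B4,C5) ✗  (A4,C1,B1)→signed(B1,C1) ✓  (A4,C2,B1)→signed(B1,C2) ✓  (A4,C2,B4)→signed(B4,C2) ✗
Counterexamples (restrictor triples failing the scope): 6.

6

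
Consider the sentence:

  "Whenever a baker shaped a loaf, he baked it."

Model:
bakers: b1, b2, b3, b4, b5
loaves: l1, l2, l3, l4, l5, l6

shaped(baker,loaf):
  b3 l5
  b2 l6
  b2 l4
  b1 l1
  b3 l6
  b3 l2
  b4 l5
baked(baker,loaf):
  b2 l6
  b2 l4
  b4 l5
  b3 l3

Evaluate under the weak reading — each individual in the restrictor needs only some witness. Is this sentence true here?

False

"it" takes "a loaf" as antecedent — a donkey pronoun bound across the clause boundary.
Weak reading: every baker b with some shaped-loaf has at least one shaped-loaf l such that baked(b,l).
Per baker: b1:✗  b2:✓  b3:✗  b4:✓
b1 has no witness among its shaped-loaves.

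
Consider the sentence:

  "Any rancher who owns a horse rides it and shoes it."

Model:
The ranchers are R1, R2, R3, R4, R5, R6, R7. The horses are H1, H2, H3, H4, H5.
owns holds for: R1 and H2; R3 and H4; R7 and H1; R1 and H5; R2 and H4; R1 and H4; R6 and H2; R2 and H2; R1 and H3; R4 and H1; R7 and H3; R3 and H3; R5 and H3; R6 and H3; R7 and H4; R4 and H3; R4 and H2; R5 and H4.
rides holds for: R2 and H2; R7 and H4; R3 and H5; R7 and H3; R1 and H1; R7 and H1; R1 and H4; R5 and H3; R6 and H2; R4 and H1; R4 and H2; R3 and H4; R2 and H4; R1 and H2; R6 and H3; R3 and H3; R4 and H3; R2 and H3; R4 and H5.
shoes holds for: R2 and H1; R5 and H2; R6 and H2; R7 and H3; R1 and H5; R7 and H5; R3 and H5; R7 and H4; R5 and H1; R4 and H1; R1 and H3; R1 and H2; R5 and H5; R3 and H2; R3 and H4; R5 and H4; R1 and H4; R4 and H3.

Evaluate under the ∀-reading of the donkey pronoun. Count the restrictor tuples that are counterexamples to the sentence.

"it" takes "a horse" as antecedent — a donkey pronoun bound across the clause boundary.
Strong reading: for every (r,h) with owns(r,h), rides(r,h) ∧ shoes(r,h).
Restrictor pairs: (R1,H2) ✓  (R1,H3) ✗  (R1,H4) ✓  (R1,H5) ✗  (R2,H2) ✗  (R2,H4) ✗  (R3,H3) ✗  (R3,H4) ✓  (R4,H1) ✓  (R4,H2) ✗  (R4,H3) ✓  (R5,H3) ✗  (R5,H4) ✗  (R6,H2) ✓  (R6,H3) ✗  (R7,H1) ✗  (R7,H3) ✓  (R7,H4) ✓
Counterexamples (restrictor pairs failing the scope): 10.

10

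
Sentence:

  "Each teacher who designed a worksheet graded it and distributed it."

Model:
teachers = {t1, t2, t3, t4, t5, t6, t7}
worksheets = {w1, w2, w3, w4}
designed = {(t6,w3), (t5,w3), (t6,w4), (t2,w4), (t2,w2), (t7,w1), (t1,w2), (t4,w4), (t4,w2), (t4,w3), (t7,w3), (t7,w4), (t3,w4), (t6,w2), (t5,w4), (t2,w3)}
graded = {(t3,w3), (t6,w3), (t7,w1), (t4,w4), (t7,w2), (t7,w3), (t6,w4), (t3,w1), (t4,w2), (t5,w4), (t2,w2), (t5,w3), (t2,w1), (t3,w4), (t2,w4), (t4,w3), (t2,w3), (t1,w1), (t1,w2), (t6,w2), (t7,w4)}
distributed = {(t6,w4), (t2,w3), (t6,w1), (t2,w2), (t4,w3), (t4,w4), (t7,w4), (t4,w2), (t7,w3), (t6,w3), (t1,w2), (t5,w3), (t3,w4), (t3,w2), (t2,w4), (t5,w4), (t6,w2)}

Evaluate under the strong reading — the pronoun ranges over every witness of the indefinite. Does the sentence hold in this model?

False

"it" takes "a worksheet" as antecedent — a donkey pronoun bound across the clause boundary.
Strong reading: for every (t,w) with designed(t,w), graded(t,w) ∧ distributed(t,w).
Restrictor pairs: (t1,w2) ✓  (t2,w2) ✓  (t2,w3) ✓  (t2,w4) ✓  (t3,w4) ✓  (t4,w2) ✓  (t4,w3) ✓  (t4,w4) ✓  (t5,w3) ✓  (t5,w4) ✓  (t6,w2) ✓  (t6,w3) ✓  (t6,w4) ✓  (t7,w1) ✗  (t7,w3) ✓  (t7,w4) ✓
Counterexample: (t7,w1) is in designed but fails the scope.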